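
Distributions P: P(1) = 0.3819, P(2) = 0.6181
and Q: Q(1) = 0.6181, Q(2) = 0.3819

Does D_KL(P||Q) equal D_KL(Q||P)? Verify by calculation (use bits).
D_KL(P||Q) = 0.1641 bits, D_KL(Q||P) = 0.1641 bits. Yes — for this pair D_KL(P||Q) = D_KL(Q||P).

D_KL(P||Q) = Σ P(x) log₂(P(x)/Q(x))

Computing term by term:
  P(1)·log₂(P(1)/Q(1)) = 0.3819·log₂(0.3819/0.6181) = -0.26529
  P(2)·log₂(P(2)/Q(2)) = 0.6181·log₂(0.6181/0.3819) = 0.42936

D_KL(P||Q) = -0.26529 + 0.42936 = 0.16407 ≈ 0.1641 bits

D_KL(Q||P) = Σ Q(x) log₂(Q(x)/P(x))

Computing term by term:
  Q(1)·log₂(Q(1)/P(1)) = 0.6181·log₂(0.6181/0.3819) = 0.42936
  Q(2)·log₂(Q(2)/P(2)) = 0.3819·log₂(0.3819/0.6181) = -0.26529

D_KL(Q||P) = 0.42936 - 0.26529 = 0.16407 ≈ 0.1641 bits

These ARE equal here. Q is P with outcomes relabeled (Q(1) = P(2), Q(2) = P(1)) by a relabeling that is its own inverse, so the two sums contain exactly the same terms in a different order. This is a special case — KL divergence is not symmetric in general: D_KL(P||Q) ≠ D_KL(Q||P) for most P, Q.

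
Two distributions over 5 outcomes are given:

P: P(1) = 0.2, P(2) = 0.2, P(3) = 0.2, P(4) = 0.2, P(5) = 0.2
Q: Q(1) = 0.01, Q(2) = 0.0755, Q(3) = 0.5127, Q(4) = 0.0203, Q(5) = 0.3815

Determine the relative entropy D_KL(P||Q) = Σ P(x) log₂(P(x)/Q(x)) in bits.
1.3476 bits

D_KL(P||Q) = Σ P(x) log₂(P(x)/Q(x))

Computing term by term:
  P(1)·log₂(P(1)/Q(1)) = 0.2·log₂(0.2/0.01) = 0.86439
  P(2)·log₂(P(2)/Q(2)) = 0.2·log₂(0.2/0.0755) = 0.28109
  P(3)·log₂(P(3)/Q(3)) = 0.2·log₂(0.2/0.5127) = -0.27162
  P(4)·log₂(P(4)/Q(4)) = 0.2·log₂(0.2/0.0203) = 0.66009
  P(5)·log₂(P(5)/Q(5)) = 0.2·log₂(0.2/0.3815) = -0.18634

D_KL(P||Q) = 0.86439 + 0.28109 - 0.27162 + 0.66009 - 0.18634 = 1.34761 ≈ 1.3476 bits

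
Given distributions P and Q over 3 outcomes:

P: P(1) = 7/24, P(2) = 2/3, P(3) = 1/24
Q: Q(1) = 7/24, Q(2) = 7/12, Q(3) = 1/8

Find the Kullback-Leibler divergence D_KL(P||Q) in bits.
0.0624 bits

D_KL(P||Q) = Σ P(x) log₂(P(x)/Q(x))

Computing term by term:
  P(1)·log₂(P(1)/Q(1)) = (7/24)·log₂((7/24)/(7/24)) = 0.00000
  P(2)·log₂(P(2)/Q(2)) = (2/3)·log₂((2/3)/(7/12)) = 0.12843
  P(3)·log₂(P(3)/Q(3)) = (1/24)·log₂((1/24)/(1/8)) = -0.06604

D_KL(P||Q) = 0.00000 + 0.12843 - 0.06604 = 0.06239 ≈ 0.0624 bits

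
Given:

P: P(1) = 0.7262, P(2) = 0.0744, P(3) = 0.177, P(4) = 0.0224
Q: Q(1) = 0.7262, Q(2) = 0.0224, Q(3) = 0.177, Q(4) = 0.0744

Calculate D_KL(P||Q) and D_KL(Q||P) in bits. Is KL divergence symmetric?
D_KL(P||Q) = 0.0901 bits, D_KL(Q||P) = 0.0901 bits. The two values coincide for this particular pair, but no — KL divergence is not symmetric in general.

D_KL(P||Q) = Σ P(x) log₂(P(x)/Q(x))

Computing term by term:
  P(1)·log₂(P(1)/Q(1)) = 0.7262·log₂(0.7262/0.7262) = 0.00000
  P(2)·log₂(P(2)/Q(2)) = 0.0744·log₂(0.0744/0.0224) = 0.12885
  P(3)·log₂(P(3)/Q(3)) = 0.177·log₂(0.177/0.177) = 0.00000
  P(4)·log₂(P(4)/Q(4)) = 0.0224·log₂(0.0224/0.0744) = -0.03879

D_KL(P||Q) = 0.00000 + 0.12885 + 0.00000 - 0.03879 = 0.09006 ≈ 0.0901 bits

D_KL(Q||P) = Σ Q(x) log₂(Q(x)/P(x))

Computing term by term:
  Q(1)·log₂(Q(1)/P(1)) = 0.7262·log₂(0.7262/0.7262) = 0.00000
  Q(2)·log₂(Q(2)/P(2)) = 0.0224·log₂(0.0224/0.0744) = -0.03879
  Q(3)·log₂(Q(3)/P(3)) = 0.177·log₂(0.177/0.177) = 0.00000
  Q(4)·log₂(Q(4)/P(4)) = 0.0744·log₂(0.0744/0.0224) = 0.12885

D_KL(Q||P) = 0.00000 - 0.03879 + 0.00000 + 0.12885 = 0.09006 ≈ 0.0901 bits

These ARE equal here. Q is P with outcomes relabeled (Q(2) = P(4), Q(4) = P(2)) by a relabeling that is its own inverse, so the two sums contain exactly the same terms in a different order. This is a special case — KL divergence is not symmetric in general: D_KL(P||Q) ≠ D_KL(Q||P) for most P, Q.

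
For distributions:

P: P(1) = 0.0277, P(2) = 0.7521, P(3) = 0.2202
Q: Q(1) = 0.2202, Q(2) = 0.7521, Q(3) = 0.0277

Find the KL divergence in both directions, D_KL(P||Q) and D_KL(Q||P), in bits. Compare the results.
D_KL(P||Q) = 0.5757 bits, D_KL(Q||P) = 0.5757 bits. The two directions give exactly the same value for this pair.

D_KL(P||Q) = Σ P(x) log₂(P(x)/Q(x))

Computing term by term:
  P(1)·log₂(P(1)/Q(1)) = 0.0277·log₂(0.0277/0.2202) = -0.08285
  P(2)·log₂(P(2)/Q(2)) = 0.7521·log₂(0.7521/0.7521) = 0.00000
  P(3)·log₂(P(3)/Q(3)) = 0.2202·log₂(0.2202/0.0277) = 0.65859

D_KL(P||Q) = -0.08285 + 0.00000 + 0.65859 = 0.57574 ≈ 0.5757 bits

D_KL(Q||P) = Σ Q(x) log₂(Q(x)/P(x))

Computing term by term:
  Q(1)·log₂(Q(1)/P(1)) = 0.2202·log₂(0.2202/0.0277) = 0.65859
  Q(2)·log₂(Q(2)/P(2)) = 0.7521·log₂(0.7521/0.7521) = 0.00000
  Q(3)·log₂(Q(3)/P(3)) = 0.0277·log₂(0.0277/0.2202) = -0.08285

D_KL(Q||P) = 0.65859 + 0.00000 - 0.08285 = 0.57574 ≈ 0.5757 bits

These ARE equal here. Q is P with outcomes relabeled (Q(1) = P(3), Q(3) = P(1)) by a relabeling that is its own inverse, so the two sums contain exactly the same terms in a different order. This is a special case — KL divergence is not symmetric in general: D_KL(P||Q) ≠ D_KL(Q||P) for most P, Q.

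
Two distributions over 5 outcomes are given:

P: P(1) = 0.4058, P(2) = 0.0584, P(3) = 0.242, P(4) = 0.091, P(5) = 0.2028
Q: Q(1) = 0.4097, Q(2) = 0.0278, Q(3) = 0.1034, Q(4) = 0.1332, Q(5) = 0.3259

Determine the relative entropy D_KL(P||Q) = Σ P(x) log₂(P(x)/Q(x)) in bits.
0.1650 bits

D_KL(P||Q) = Σ P(x) log₂(P(x)/Q(x))

Computing term by term:
  P(1)·log₂(P(1)/Q(1)) = 0.4058·log₂(0.4058/0.4097) = -0.00560
  P(2)·log₂(P(2)/Q(2)) = 0.0584·log₂(0.0584/0.0278) = 0.06254
  P(3)·log₂(P(3)/Q(3)) = 0.242·log₂(0.242/0.1034) = 0.29688
  P(4)·log₂(P(4)/Q(4)) = 0.091·log₂(0.091/0.1332) = -0.05002
  P(5)·log₂(P(5)/Q(5)) = 0.2028·log₂(0.2028/0.3259) = -0.13879

D_KL(P||Q) = -0.00560 + 0.06254 + 0.29688 - 0.05002 - 0.13879 = 0.16501 ≈ 0.1650 bits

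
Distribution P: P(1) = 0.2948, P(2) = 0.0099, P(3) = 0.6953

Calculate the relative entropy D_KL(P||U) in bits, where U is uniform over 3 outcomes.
0.6350 bits

U(i) = 1/3 for all i

D_KL(P||U) = Σ P(x) log₂(P(x) / (1/3))
           = Σ P(x) log₂(P(x)) + log₂(3)
           = log₂(3) - H(P)

H(P) = -Σ P(x) log₂(P(x)):
  -P(1)·log₂(P(1)) = -(0.2948)·log₂(0.2948) = 0.51949
  -P(2)·log₂(P(2)) = -(0.0099)·log₂(0.0099) = 0.06592
  -P(3)·log₂(P(3)) = -(0.6953)·log₂(0.6953) = 0.36454
H(P) = 0.51949 + 0.06592 + 0.36454 = 0.94995 bits

log₂(3) = 1.58496 bits

D_KL(P||U) = 1.58496 - 0.94995 = 0.63501 ≈ 0.6350 bits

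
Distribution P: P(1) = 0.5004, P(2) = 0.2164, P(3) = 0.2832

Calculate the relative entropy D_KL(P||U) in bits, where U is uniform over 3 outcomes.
0.0918 bits

U(i) = 1/3 for all i

D_KL(P||U) = Σ P(x) log₂(P(x) / (1/3))
           = Σ P(x) log₂(P(x)) + log₂(3)
           = log₂(3) - H(P)

H(P) = -Σ P(x) log₂(P(x)):
  -P(1)·log₂(P(1)) = -(0.5004)·log₂(0.5004) = 0.49982
  -P(2)·log₂(P(2)) = -(0.2164)·log₂(0.2164) = 0.47786
  -P(3)·log₂(P(3)) = -(0.2832)·log₂(0.2832) = 0.51545
H(P) = 0.49982 + 0.47786 + 0.51545 = 1.49313 bits

log₂(3) = 1.58496 bits

D_KL(P||U) = 1.58496 - 1.49313 = 0.09183 ≈ 0.0918 bits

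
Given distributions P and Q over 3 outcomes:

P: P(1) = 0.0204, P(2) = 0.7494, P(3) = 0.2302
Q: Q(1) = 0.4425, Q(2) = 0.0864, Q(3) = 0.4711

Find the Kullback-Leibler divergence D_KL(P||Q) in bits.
2.0072 bits

D_KL(P||Q) = Σ P(x) log₂(P(x)/Q(x))

Computing term by term:
  P(1)·log₂(P(1)/Q(1)) = 0.0204·log₂(0.0204/0.4425) = -0.09056
  P(2)·log₂(P(2)/Q(2)) = 0.7494·log₂(0.7494/0.0864) = 2.33560
  P(3)·log₂(P(3)/Q(3)) = 0.2302·log₂(0.2302/0.4711) = -0.23783

D_KL(P||Q) = -0.09056 + 2.33560 - 0.23783 = 2.00721 ≈ 2.0072 bits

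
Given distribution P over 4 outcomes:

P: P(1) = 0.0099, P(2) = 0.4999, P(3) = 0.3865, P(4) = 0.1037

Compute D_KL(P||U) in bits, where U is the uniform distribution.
0.5649 bits

U(i) = 1/4 for all i

D_KL(P||U) = Σ P(x) log₂(P(x) / (1/4))
           = Σ P(x) log₂(P(x)) + log₂(4)
           = log₂(4) - H(P)

H(P) = -Σ P(x) log₂(P(x)):
  -P(1)·log₂(P(1)) = -(0.0099)·log₂(0.0099) = 0.06592
  -P(2)·log₂(P(2)) = -(0.4999)·log₂(0.4999) = 0.50004
  -P(3)·log₂(P(3)) = -(0.3865)·log₂(0.3865) = 0.53007
  -P(4)·log₂(P(4)) = -(0.1037)·log₂(0.1037) = 0.33905
H(P) = 0.06592 + 0.50004 + 0.53007 + 0.33905 = 1.43508 bits

log₂(4) = 2.00000 bits

D_KL(P||U) = 2.00000 - 1.43508 = 0.56492 ≈ 0.5649 bits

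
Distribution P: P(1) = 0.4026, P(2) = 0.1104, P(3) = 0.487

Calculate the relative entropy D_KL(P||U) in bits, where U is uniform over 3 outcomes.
0.2000 bits

U(i) = 1/3 for all i

D_KL(P||U) = Σ P(x) log₂(P(x) / (1/3))
           = Σ P(x) log₂(P(x)) + log₂(3)
           = log₂(3) - H(P)

H(P) = -Σ P(x) log₂(P(x)):
  -P(1)·log₂(P(1)) = -(0.4026)·log₂(0.4026) = 0.52845
  -P(2)·log₂(P(2)) = -(0.1104)·log₂(0.1104) = 0.35098
  -P(3)·log₂(P(3)) = -(0.487)·log₂(0.487) = 0.50551
H(P) = 0.52845 + 0.35098 + 0.50551 = 1.38494 bits

log₂(3) = 1.58496 bits

D_KL(P||U) = 1.58496 - 1.38494 = 0.20002 ≈ 0.2000 bits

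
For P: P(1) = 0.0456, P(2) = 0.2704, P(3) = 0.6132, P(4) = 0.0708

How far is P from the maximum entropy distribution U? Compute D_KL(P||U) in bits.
0.5835 bits

U(i) = 1/4 for all i

D_KL(P||U) = Σ P(x) log₂(P(x) / (1/4))
           = Σ P(x) log₂(P(x)) + log₂(4)
           = log₂(4) - H(P)

H(P) = -Σ P(x) log₂(P(x)):
  -P(1)·log₂(P(1)) = -(0.0456)·log₂(0.0456) = 0.20314
  -P(2)·log₂(P(2)) = -(0.2704)·log₂(0.2704) = 0.51020
  -P(3)·log₂(P(3)) = -(0.6132)·log₂(0.6132) = 0.43266
  -P(4)·log₂(P(4)) = -(0.0708)·log₂(0.0708) = 0.27046
H(P) = 0.20314 + 0.51020 + 0.43266 + 0.27046 = 1.41646 bits

log₂(4) = 2.00000 bits

D_KL(P||U) = 2.00000 - 1.41646 = 0.58354 ≈ 0.5835 bits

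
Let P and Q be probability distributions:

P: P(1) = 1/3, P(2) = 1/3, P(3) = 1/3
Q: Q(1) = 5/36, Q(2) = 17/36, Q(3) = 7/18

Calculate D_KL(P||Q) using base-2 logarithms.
0.1794 bits

D_KL(P||Q) = Σ P(x) log₂(P(x)/Q(x))

Computing term by term:
  P(1)·log₂(P(1)/Q(1)) = (1/3)·log₂((1/3)/(5/36)) = 0.42101
  P(2)·log₂(P(2)/Q(2)) = (1/3)·log₂((1/3)/(17/36)) = -0.16750
  P(3)·log₂(P(3)/Q(3)) = (1/3)·log₂((1/3)/(7/18)) = -0.07413

D_KL(P||Q) = 0.42101 - 0.16750 - 0.07413 = 0.17938 ≈ 0.1794 bits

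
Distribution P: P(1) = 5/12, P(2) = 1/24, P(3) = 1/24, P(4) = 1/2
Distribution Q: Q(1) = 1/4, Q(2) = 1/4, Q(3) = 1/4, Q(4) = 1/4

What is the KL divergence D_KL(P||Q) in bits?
0.5917 bits

D_KL(P||Q) = Σ P(x) log₂(P(x)/Q(x))

Computing term by term:
  P(1)·log₂(P(1)/Q(1)) = (5/12)·log₂((5/12)/(1/4)) = 0.30707
  P(2)·log₂(P(2)/Q(2)) = (1/24)·log₂((1/24)/(1/4)) = -0.10771
  P(3)·log₂(P(3)/Q(3)) = (1/24)·log₂((1/24)/(1/4)) = -0.10771
  P(4)·log₂(P(4)/Q(4)) = (1/2)·log₂((1/2)/(1/4)) = 0.50000

D_KL(P||Q) = 0.30707 - 0.10771 - 0.10771 + 0.50000 = 0.59165 ≈ 0.5917 bits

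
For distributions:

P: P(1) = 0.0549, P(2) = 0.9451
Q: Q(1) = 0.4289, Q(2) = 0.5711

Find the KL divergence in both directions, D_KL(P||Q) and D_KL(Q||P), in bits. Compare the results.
D_KL(P||Q) = 0.5240 bits, D_KL(Q||P) = 0.8570 bits. D_KL(Q||P) is larger than D_KL(P||Q) by 0.3330 bits; the two directions differ.

D_KL(P||Q) = Σ P(x) log₂(P(x)/Q(x))

Computing term by term:
  P(1)·log₂(P(1)/Q(1)) = 0.0549·log₂(0.0549/0.4289) = -0.16282
  P(2)·log₂(P(2)/Q(2)) = 0.9451·log₂(0.9451/0.5711) = 0.68683

D_KL(P||Q) = -0.16282 + 0.68683 = 0.52401 ≈ 0.5240 bits

D_KL(Q||P) = Σ Q(x) log₂(Q(x)/P(x))

Computing term by term:
  Q(1)·log₂(Q(1)/P(1)) = 0.4289·log₂(0.4289/0.0549) = 1.27202
  Q(2)·log₂(Q(2)/P(2)) = 0.5711·log₂(0.5711/0.9451) = -0.41503

D_KL(Q||P) = 1.27202 - 0.41503 = 0.85699 ≈ 0.8570 bits

These are NOT equal (difference: 0.3330 bits). KL divergence is asymmetric: D_KL(P||Q) ≠ D_KL(Q||P) in general.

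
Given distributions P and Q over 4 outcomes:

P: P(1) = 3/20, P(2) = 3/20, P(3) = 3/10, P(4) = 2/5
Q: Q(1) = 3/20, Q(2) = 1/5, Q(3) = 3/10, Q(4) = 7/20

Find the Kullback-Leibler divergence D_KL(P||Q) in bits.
0.0148 bits

D_KL(P||Q) = Σ P(x) log₂(P(x)/Q(x))

Computing term by term:
  P(1)·log₂(P(1)/Q(1)) = (3/20)·log₂((3/20)/(3/20)) = 0.00000
  P(2)·log₂(P(2)/Q(2)) = (3/20)·log₂((3/20)/(1/5)) = -0.06226
  P(3)·log₂(P(3)/Q(3)) = (3/10)·log₂((3/10)/(3/10)) = 0.00000
  P(4)·log₂(P(4)/Q(4)) = (2/5)·log₂((2/5)/(7/20)) = 0.07706

D_KL(P||Q) = 0.00000 - 0.06226 + 0.00000 + 0.07706 = 0.01480 ≈ 0.0148 bits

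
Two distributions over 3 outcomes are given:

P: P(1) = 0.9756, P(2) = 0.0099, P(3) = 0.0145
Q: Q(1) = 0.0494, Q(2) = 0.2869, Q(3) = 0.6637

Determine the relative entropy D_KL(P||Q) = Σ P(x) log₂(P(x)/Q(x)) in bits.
4.0706 bits

D_KL(P||Q) = Σ P(x) log₂(P(x)/Q(x))

Computing term by term:
  P(1)·log₂(P(1)/Q(1)) = 0.9756·log₂(0.9756/0.0494) = 4.19870
  P(2)·log₂(P(2)/Q(2)) = 0.0099·log₂(0.0099/0.2869) = -0.04808
  P(3)·log₂(P(3)/Q(3)) = 0.0145·log₂(0.0145/0.6637) = -0.07999

D_KL(P||Q) = 4.19870 - 0.04808 - 0.07999 = 4.07063 ≈ 4.0706 bits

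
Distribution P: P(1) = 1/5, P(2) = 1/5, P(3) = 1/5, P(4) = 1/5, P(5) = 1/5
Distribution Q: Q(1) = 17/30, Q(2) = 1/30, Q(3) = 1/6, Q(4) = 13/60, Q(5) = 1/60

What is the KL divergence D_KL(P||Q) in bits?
0.9630 bits

D_KL(P||Q) = Σ P(x) log₂(P(x)/Q(x))

Computing term by term:
  P(1)·log₂(P(1)/Q(1)) = (1/5)·log₂((1/5)/(17/30)) = -0.30050
  P(2)·log₂(P(2)/Q(2)) = (1/5)·log₂((1/5)/(1/30)) = 0.51699
  P(3)·log₂(P(3)/Q(3)) = (1/5)·log₂((1/5)/(1/6)) = 0.05261
  P(4)·log₂(P(4)/Q(4)) = (1/5)·log₂((1/5)/(13/60)) = -0.02310
  P(5)·log₂(P(5)/Q(5)) = (1/5)·log₂((1/5)/(1/60)) = 0.71699

D_KL(P||Q) = -0.30050 + 0.51699 + 0.05261 - 0.02310 + 0.71699 = 0.96299 ≈ 0.9630 bits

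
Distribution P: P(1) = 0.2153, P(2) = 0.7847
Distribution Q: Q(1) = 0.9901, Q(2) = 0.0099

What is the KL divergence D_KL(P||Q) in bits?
4.4764 bits

D_KL(P||Q) = Σ P(x) log₂(P(x)/Q(x))

Computing term by term:
  P(1)·log₂(P(1)/Q(1)) = 0.2153·log₂(0.2153/0.9901) = -0.47392
  P(2)·log₂(P(2)/Q(2)) = 0.7847·log₂(0.7847/0.0099) = 4.95033

D_KL(P||Q) = -0.47392 + 4.95033 = 4.47641 ≈ 4.4764 bits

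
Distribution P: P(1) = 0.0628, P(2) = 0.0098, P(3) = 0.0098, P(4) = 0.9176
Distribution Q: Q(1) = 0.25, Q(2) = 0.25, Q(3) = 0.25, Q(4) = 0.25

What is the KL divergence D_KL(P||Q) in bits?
1.5046 bits

D_KL(P||Q) = Σ P(x) log₂(P(x)/Q(x))

Computing term by term:
  P(1)·log₂(P(1)/Q(1)) = 0.0628·log₂(0.0628/0.25) = -0.12517
  P(2)·log₂(P(2)/Q(2)) = 0.0098·log₂(0.0098/0.25) = -0.04580
  P(3)·log₂(P(3)/Q(3)) = 0.0098·log₂(0.0098/0.25) = -0.04580
  P(4)·log₂(P(4)/Q(4)) = 0.9176·log₂(0.9176/0.25) = 1.72136

D_KL(P||Q) = -0.12517 - 0.04580 - 0.04580 + 1.72136 = 1.50459 ≈ 1.5046 bits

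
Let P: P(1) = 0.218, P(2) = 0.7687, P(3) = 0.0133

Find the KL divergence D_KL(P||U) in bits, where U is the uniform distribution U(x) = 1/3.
0.7313 bits

U(i) = 1/3 for all i

D_KL(P||U) = Σ P(x) log₂(P(x) / (1/3))
           = Σ P(x) log₂(P(x)) + log₂(3)
           = log₂(3) - H(P)

H(P) = -Σ P(x) log₂(P(x)):
  -P(1)·log₂(P(1)) = -(0.218)·log₂(0.218) = 0.47908
  -P(2)·log₂(P(2)) = -(0.7687)·log₂(0.7687) = 0.29173
  -P(3)·log₂(P(3)) = -(0.0133)·log₂(0.0133) = 0.08289
H(P) = 0.47908 + 0.29173 + 0.08289 = 0.85370 bits

log₂(3) = 1.58496 bits

D_KL(P||U) = 1.58496 - 0.85370 = 0.73126 ≈ 0.7313 bits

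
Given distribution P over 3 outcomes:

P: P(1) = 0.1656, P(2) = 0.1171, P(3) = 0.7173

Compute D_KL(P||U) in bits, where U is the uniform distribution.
0.4492 bits

U(i) = 1/3 for all i

D_KL(P||U) = Σ P(x) log₂(P(x) / (1/3))
           = Σ P(x) log₂(P(x)) + log₂(3)
           = log₂(3) - H(P)

H(P) = -Σ P(x) log₂(P(x)):
  -P(1)·log₂(P(1)) = -(0.1656)·log₂(0.1656) = 0.42960
  -P(2)·log₂(P(2)) = -(0.1171)·log₂(0.1171) = 0.36233
  -P(3)·log₂(P(3)) = -(0.7173)·log₂(0.7173) = 0.34384
H(P) = 0.42960 + 0.36233 + 0.34384 = 1.13577 bits

log₂(3) = 1.58496 bits

D_KL(P||U) = 1.58496 - 1.13577 = 0.44919 ≈ 0.4492 bits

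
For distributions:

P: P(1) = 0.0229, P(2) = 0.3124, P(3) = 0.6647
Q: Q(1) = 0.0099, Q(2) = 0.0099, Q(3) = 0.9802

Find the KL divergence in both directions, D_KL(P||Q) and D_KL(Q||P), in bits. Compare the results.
D_KL(P||Q) = 1.2109 bits, D_KL(Q||P) = 0.4880 bits. D_KL(P||Q) is larger than D_KL(Q||P) by 0.7229 bits; the two directions differ.

D_KL(P||Q) = Σ P(x) log₂(P(x)/Q(x))

Computing term by term:
  P(1)·log₂(P(1)/Q(1)) = 0.0229·log₂(0.0229/0.0099) = 0.02771
  P(2)·log₂(P(2)/Q(2)) = 0.3124·log₂(0.3124/0.0099) = 1.55570
  P(3)·log₂(P(3)/Q(3)) = 0.6647·log₂(0.6647/0.9802) = -0.37248

D_KL(P||Q) = 0.02771 + 1.55570 - 0.37248 = 1.21093 ≈ 1.2109 bits

D_KL(Q||P) = Σ Q(x) log₂(Q(x)/P(x))

Computing term by term:
  Q(1)·log₂(Q(1)/P(1)) = 0.0099·log₂(0.0099/0.0229) = -0.01198
  Q(2)·log₂(Q(2)/P(2)) = 0.0099·log₂(0.0099/0.3124) = -0.04930
  Q(3)·log₂(Q(3)/P(3)) = 0.9802·log₂(0.9802/0.6647) = 0.54928

D_KL(Q||P) = -0.01198 - 0.04930 + 0.54928 = 0.48800 ≈ 0.4880 bits

These are NOT equal (difference: 0.7229 bits). KL divergence is asymmetric: D_KL(P||Q) ≠ D_KL(Q||P) in general.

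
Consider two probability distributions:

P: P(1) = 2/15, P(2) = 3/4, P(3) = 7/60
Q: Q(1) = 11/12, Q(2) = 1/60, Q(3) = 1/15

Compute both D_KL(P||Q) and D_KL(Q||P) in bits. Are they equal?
D_KL(P||Q) = 3.8422 bits, D_KL(Q||P) = 2.4042 bits. No, they are not equal.

D_KL(P||Q) = Σ P(x) log₂(P(x)/Q(x))

Computing term by term:
  P(1)·log₂(P(1)/Q(1)) = (2/15)·log₂((2/15)/(11/12)) = -0.37085
  P(2)·log₂(P(2)/Q(2)) = (3/4)·log₂((3/4)/(1/60)) = 4.11889
  P(3)·log₂(P(3)/Q(3)) = (7/60)·log₂((7/60)/(1/15)) = 0.09419

D_KL(P||Q) = -0.37085 + 4.11889 + 0.09419 = 3.84223 ≈ 3.8422 bits

D_KL(Q||P) = Σ Q(x) log₂(Q(x)/P(x))

Computing term by term:
  Q(1)·log₂(Q(1)/P(1)) = (11/12)·log₂((11/12)/(2/15)) = 2.54958
  Q(2)·log₂(Q(2)/P(2)) = (1/60)·log₂((1/60)/(3/4)) = -0.09153
  Q(3)·log₂(Q(3)/P(3)) = (1/15)·log₂((1/15)/(7/60)) = -0.05382

D_KL(Q||P) = 2.54958 - 0.09153 - 0.05382 = 2.40423 ≈ 2.4042 bits

These are NOT equal (difference: 1.4380 bits). KL divergence is asymmetric: D_KL(P||Q) ≠ D_KL(Q||P) in general.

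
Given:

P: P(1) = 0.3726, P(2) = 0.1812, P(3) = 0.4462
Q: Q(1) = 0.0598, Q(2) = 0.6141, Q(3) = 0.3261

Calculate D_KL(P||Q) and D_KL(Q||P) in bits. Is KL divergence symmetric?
D_KL(P||Q) = 0.8662 bits, D_KL(Q||P) = 0.7760 bits. No, KL divergence is not symmetric.

D_KL(P||Q) = Σ P(x) log₂(P(x)/Q(x))

Computing term by term:
  P(1)·log₂(P(1)/Q(1)) = 0.3726·log₂(0.3726/0.0598) = 0.98344
  P(2)·log₂(P(2)/Q(2)) = 0.1812·log₂(0.1812/0.6141) = -0.31907
  P(3)·log₂(P(3)/Q(3)) = 0.4462·log₂(0.4462/0.3261) = 0.20185

D_KL(P||Q) = 0.98344 - 0.31907 + 0.20185 = 0.86622 ≈ 0.8662 bits

D_KL(Q||P) = Σ Q(x) log₂(Q(x)/P(x))

Computing term by term:
  Q(1)·log₂(Q(1)/P(1)) = 0.0598·log₂(0.0598/0.3726) = -0.15784
  Q(2)·log₂(Q(2)/P(2)) = 0.6141·log₂(0.6141/0.1812) = 1.08136
  Q(3)·log₂(Q(3)/P(3)) = 0.3261·log₂(0.3261/0.4462) = -0.14752

D_KL(Q||P) = -0.15784 + 1.08136 - 0.14752 = 0.77600 ≈ 0.7760 bits

These are NOT equal (difference: 0.0902 bits). KL divergence is asymmetric: D_KL(P||Q) ≠ D_KL(Q||P) in general.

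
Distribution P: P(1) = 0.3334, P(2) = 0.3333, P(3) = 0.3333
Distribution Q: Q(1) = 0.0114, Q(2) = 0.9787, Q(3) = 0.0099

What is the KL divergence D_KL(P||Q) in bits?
2.7967 bits

D_KL(P||Q) = Σ P(x) log₂(P(x)/Q(x))

Computing term by term:
  P(1)·log₂(P(1)/Q(1)) = 0.3334·log₂(0.3334/0.0114) = 1.62371
  P(2)·log₂(P(2)/Q(2)) = 0.3333·log₂(0.3333/0.9787) = -0.51796
  P(3)·log₂(P(3)/Q(3)) = 0.3333·log₂(0.3333/0.0099) = 1.69091

D_KL(P||Q) = 1.62371 - 0.51796 + 1.69091 = 2.79666 ≈ 2.7967 bits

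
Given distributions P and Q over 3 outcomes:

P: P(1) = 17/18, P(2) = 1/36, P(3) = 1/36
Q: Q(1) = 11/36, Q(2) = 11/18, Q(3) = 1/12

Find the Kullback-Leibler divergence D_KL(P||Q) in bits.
1.3697 bits

D_KL(P||Q) = Σ P(x) log₂(P(x)/Q(x))

Computing term by term:
  P(1)·log₂(P(1)/Q(1)) = (17/18)·log₂((17/18)/(11/36)) = 1.53759
  P(2)·log₂(P(2)/Q(2)) = (1/36)·log₂((1/36)/(11/18)) = -0.12387
  P(3)·log₂(P(3)/Q(3)) = (1/36)·log₂((1/36)/(1/12)) = -0.04403

D_KL(P||Q) = 1.53759 - 0.12387 - 0.04403 = 1.36969 ≈ 1.3697 bits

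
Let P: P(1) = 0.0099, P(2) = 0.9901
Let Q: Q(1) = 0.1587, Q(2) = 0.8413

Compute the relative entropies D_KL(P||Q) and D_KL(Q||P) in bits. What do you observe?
D_KL(P||Q) = 0.1930 bits, D_KL(Q||P) = 0.4376 bits. The two directions give different values (D_KL(Q||P) exceeds D_KL(P||Q) by 0.2446 bits): KL divergence is asymmetric.

D_KL(P||Q) = Σ P(x) log₂(P(x)/Q(x))

Computing term by term:
  P(1)·log₂(P(1)/Q(1)) = 0.0099·log₂(0.0099/0.1587) = -0.03963
  P(2)·log₂(P(2)/Q(2)) = 0.9901·log₂(0.9901/0.8413) = 0.23263

D_KL(P||Q) = -0.03963 + 0.23263 = 0.19300 ≈ 0.1930 bits

D_KL(Q||P) = Σ Q(x) log₂(Q(x)/P(x))

Computing term by term:
  Q(1)·log₂(Q(1)/P(1)) = 0.1587·log₂(0.1587/0.0099) = 0.63523
  Q(2)·log₂(Q(2)/P(2)) = 0.8413·log₂(0.8413/0.9901) = -0.19767

D_KL(Q||P) = 0.63523 - 0.19767 = 0.43756 ≈ 0.4376 bits

These are NOT equal (difference: 0.2446 bits). KL divergence is asymmetric: D_KL(P||Q) ≠ D_KL(Q||P) in general.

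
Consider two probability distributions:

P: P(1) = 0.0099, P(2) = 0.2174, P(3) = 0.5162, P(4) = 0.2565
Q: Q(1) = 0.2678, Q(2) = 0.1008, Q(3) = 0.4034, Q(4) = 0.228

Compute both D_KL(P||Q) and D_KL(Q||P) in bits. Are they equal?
D_KL(P||Q) = 0.4212 bits, D_KL(Q||P) = 0.9801 bits. No, they are not equal.

D_KL(P||Q) = Σ P(x) log₂(P(x)/Q(x))

Computing term by term:
  P(1)·log₂(P(1)/Q(1)) = 0.0099·log₂(0.0099/0.2678) = -0.04710
  P(2)·log₂(P(2)/Q(2)) = 0.2174·log₂(0.2174/0.1008) = 0.24107
  P(3)·log₂(P(3)/Q(3)) = 0.5162·log₂(0.5162/0.4034) = 0.18362
  P(4)·log₂(P(4)/Q(4)) = 0.2565·log₂(0.2565/0.228) = 0.04359

D_KL(P||Q) = -0.04710 + 0.24107 + 0.18362 + 0.04359 = 0.42118 ≈ 0.4212 bits

D_KL(Q||P) = Σ Q(x) log₂(Q(x)/P(x))

Computing term by term:
  Q(1)·log₂(Q(1)/P(1)) = 0.2678·log₂(0.2678/0.0099) = 1.27408
  Q(2)·log₂(Q(2)/P(2)) = 0.1008·log₂(0.1008/0.2174) = -0.11177
  Q(3)·log₂(Q(3)/P(3)) = 0.4034·log₂(0.4034/0.5162) = -0.14350
  Q(4)·log₂(Q(4)/P(4)) = 0.228·log₂(0.228/0.2565) = -0.03874

D_KL(Q||P) = 1.27408 - 0.11177 - 0.14350 - 0.03874 = 0.98007 ≈ 0.9801 bits

These are NOT equal (difference: 0.5589 bits). KL divergence is asymmetric: D_KL(P||Q) ≠ D_KL(Q||P) in general.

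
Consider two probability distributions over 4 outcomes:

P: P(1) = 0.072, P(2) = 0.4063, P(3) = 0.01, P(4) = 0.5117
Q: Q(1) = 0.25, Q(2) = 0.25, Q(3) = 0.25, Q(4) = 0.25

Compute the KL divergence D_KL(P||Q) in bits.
0.6377 bits

D_KL(P||Q) = Σ P(x) log₂(P(x)/Q(x))

Computing term by term:
  P(1)·log₂(P(1)/Q(1)) = 0.072·log₂(0.072/0.25) = -0.12930
  P(2)·log₂(P(2)/Q(2)) = 0.4063·log₂(0.4063/0.25) = 0.28466
  P(3)·log₂(P(3)/Q(3)) = 0.01·log₂(0.01/0.25) = -0.04644
  P(4)·log₂(P(4)/Q(4)) = 0.5117·log₂(0.5117/0.25) = 0.52878

D_KL(P||Q) = -0.12930 + 0.28466 - 0.04644 + 0.52878 = 0.63770 ≈ 0.6377 bits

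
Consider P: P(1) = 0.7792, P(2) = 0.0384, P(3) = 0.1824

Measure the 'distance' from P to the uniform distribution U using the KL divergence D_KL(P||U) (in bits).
0.6762 bits

U(i) = 1/3 for all i

D_KL(P||U) = Σ P(x) log₂(P(x) / (1/3))
           = Σ P(x) log₂(P(x)) + log₂(3)
           = log₂(3) - H(P)

H(P) = -Σ P(x) log₂(P(x)):
  -P(1)·log₂(P(1)) = -(0.7792)·log₂(0.7792) = 0.28046
  -P(2)·log₂(P(2)) = -(0.0384)·log₂(0.0384) = 0.18059
  -P(3)·log₂(P(3)) = -(0.1824)·log₂(0.1824) = 0.44776
H(P) = 0.28046 + 0.18059 + 0.44776 = 0.90881 bits

log₂(3) = 1.58496 bits

D_KL(P||U) = 1.58496 - 0.90881 = 0.67615 ≈ 0.6762 bits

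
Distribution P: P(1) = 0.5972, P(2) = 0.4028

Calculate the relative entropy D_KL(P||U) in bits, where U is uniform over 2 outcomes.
0.0274 bits

U(i) = 1/2 for all i

D_KL(P||U) = Σ P(x) log₂(P(x) / (1/2))
           = Σ P(x) log₂(P(x)) + log₂(2)
           = log₂(2) - H(P)

H(P) = -Σ P(x) log₂(P(x)):
  -P(1)·log₂(P(1)) = -(0.5972)·log₂(0.5972) = 0.44415
  -P(2)·log₂(P(2)) = -(0.4028)·log₂(0.4028) = 0.52842
H(P) = 0.44415 + 0.52842 = 0.97257 bits

log₂(2) = 1.00000 bits

D_KL(P||U) = 1.00000 - 0.97257 = 0.02743 ≈ 0.0274 bits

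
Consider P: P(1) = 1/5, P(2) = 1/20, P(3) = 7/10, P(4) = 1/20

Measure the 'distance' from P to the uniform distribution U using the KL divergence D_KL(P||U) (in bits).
0.7432 bits

U(i) = 1/4 for all i

D_KL(P||U) = Σ P(x) log₂(P(x) / (1/4))
           = Σ P(x) log₂(P(x)) + log₂(4)
           = log₂(4) - H(P)

H(P) = -Σ P(x) log₂(P(x)):
  -P(1)·log₂(P(1)) = -(1/5)·log₂(1/5) = 0.46439
  -P(2)·log₂(P(2)) = -(1/20)·log₂(1/20) = 0.21610
  -P(3)·log₂(P(3)) = -(7/10)·log₂(7/10) = 0.36020
  -P(4)·log₂(P(4)) = -(1/20)·log₂(1/20) = 0.21610
H(P) = 0.46439 + 0.21610 + 0.36020 + 0.21610 = 1.25679 bits

log₂(4) = 2.00000 bits

D_KL(P||U) = 2.00000 - 1.25679 = 0.74321 ≈ 0.7432 bits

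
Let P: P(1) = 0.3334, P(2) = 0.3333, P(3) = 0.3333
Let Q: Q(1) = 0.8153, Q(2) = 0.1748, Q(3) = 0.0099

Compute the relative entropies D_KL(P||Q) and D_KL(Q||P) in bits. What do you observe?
D_KL(P||Q) = 1.5711 bits, D_KL(Q||P) = 0.8388 bits. The two directions give different values (D_KL(P||Q) exceeds D_KL(Q||P) by 0.7323 bits): KL divergence is asymmetric.

D_KL(P||Q) = Σ P(x) log₂(P(x)/Q(x))

Computing term by term:
  P(1)·log₂(P(1)/Q(1)) = 0.3334·log₂(0.3334/0.8153) = -0.43011
  P(2)·log₂(P(2)/Q(2)) = 0.3333·log₂(0.3333/0.1748) = 0.31034
  P(3)·log₂(P(3)/Q(3)) = 0.3333·log₂(0.3333/0.0099) = 1.69091

D_KL(P||Q) = -0.43011 + 0.31034 + 1.69091 = 1.57114 ≈ 1.5711 bits

D_KL(Q||P) = Σ Q(x) log₂(Q(x)/P(x))

Computing term by term:
  Q(1)·log₂(Q(1)/P(1)) = 0.8153·log₂(0.8153/0.3334) = 1.05180
  Q(2)·log₂(Q(2)/P(2)) = 0.1748·log₂(0.1748/0.3333) = -0.16276
  Q(3)·log₂(Q(3)/P(3)) = 0.0099·log₂(0.0099/0.3333) = -0.05023

D_KL(Q||P) = 1.05180 - 0.16276 - 0.05023 = 0.83881 ≈ 0.8388 bits

These are NOT equal (difference: 0.7323 bits). KL divergence is asymmetric: D_KL(P||Q) ≠ D_KL(Q||P) in general.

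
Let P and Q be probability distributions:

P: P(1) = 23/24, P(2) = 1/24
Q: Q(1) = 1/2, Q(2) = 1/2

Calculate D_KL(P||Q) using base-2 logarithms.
0.7501 bits

D_KL(P||Q) = Σ P(x) log₂(P(x)/Q(x))

Computing term by term:
  P(1)·log₂(P(1)/Q(1)) = (23/24)·log₂((23/24)/(1/2)) = 0.89949
  P(2)·log₂(P(2)/Q(2)) = (1/24)·log₂((1/24)/(1/2)) = -0.14937

D_KL(P||Q) = 0.89949 - 0.14937 = 0.75012 ≈ 0.7501 bits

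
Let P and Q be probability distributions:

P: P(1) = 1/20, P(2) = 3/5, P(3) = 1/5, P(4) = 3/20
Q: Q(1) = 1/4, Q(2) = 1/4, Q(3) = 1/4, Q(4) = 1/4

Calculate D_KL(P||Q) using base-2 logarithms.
0.4668 bits

D_KL(P||Q) = Σ P(x) log₂(P(x)/Q(x))

Computing term by term:
  P(1)·log₂(P(1)/Q(1)) = (1/20)·log₂((1/20)/(1/4)) = -0.11610
  P(2)·log₂(P(2)/Q(2)) = (3/5)·log₂((3/5)/(1/4)) = 0.75782
  P(3)·log₂(P(3)/Q(3)) = (1/5)·log₂((1/5)/(1/4)) = -0.06439
  P(4)·log₂(P(4)/Q(4)) = (3/20)·log₂((3/20)/(1/4)) = -0.11054

D_KL(P||Q) = -0.11610 + 0.75782 - 0.06439 - 0.11054 = 0.46679 ≈ 0.4668 bits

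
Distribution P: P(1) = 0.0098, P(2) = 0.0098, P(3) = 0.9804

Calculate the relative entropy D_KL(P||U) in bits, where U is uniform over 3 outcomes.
1.4262 bits

U(i) = 1/3 for all i

D_KL(P||U) = Σ P(x) log₂(P(x) / (1/3))
           = Σ P(x) log₂(P(x)) + log₂(3)
           = log₂(3) - H(P)

H(P) = -Σ P(x) log₂(P(x)):
  -P(1)·log₂(P(1)) = -(0.0098)·log₂(0.0098) = 0.06540
  -P(2)·log₂(P(2)) = -(0.0098)·log₂(0.0098) = 0.06540
  -P(3)·log₂(P(3)) = -(0.9804)·log₂(0.9804) = 0.02800
H(P) = 0.06540 + 0.06540 + 0.02800 = 0.15880 bits

log₂(3) = 1.58496 bits

D_KL(P||U) = 1.58496 - 0.15880 = 1.42616 ≈ 1.4262 bits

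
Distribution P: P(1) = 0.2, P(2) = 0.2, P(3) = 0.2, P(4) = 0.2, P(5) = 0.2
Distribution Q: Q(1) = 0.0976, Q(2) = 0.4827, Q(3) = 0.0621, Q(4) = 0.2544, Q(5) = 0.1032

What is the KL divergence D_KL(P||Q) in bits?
0.4117 bits

D_KL(P||Q) = Σ P(x) log₂(P(x)/Q(x))

Computing term by term:
  P(1)·log₂(P(1)/Q(1)) = 0.2·log₂(0.2/0.0976) = 0.20701
  P(2)·log₂(P(2)/Q(2)) = 0.2·log₂(0.2/0.4827) = -0.25423
  P(3)·log₂(P(3)/Q(3)) = 0.2·log₂(0.2/0.0621) = 0.33747
  P(4)·log₂(P(4)/Q(4)) = 0.2·log₂(0.2/0.2544) = -0.06942
  P(5)·log₂(P(5)/Q(5)) = 0.2·log₂(0.2/0.1032) = 0.19091

D_KL(P||Q) = 0.20701 - 0.25423 + 0.33747 - 0.06942 + 0.19091 = 0.41174 ≈ 0.4117 bits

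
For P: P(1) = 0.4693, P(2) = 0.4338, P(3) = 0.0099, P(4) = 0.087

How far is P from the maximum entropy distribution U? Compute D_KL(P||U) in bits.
0.5927 bits

U(i) = 1/4 for all i

D_KL(P||U) = Σ P(x) log₂(P(x) / (1/4))
           = Σ P(x) log₂(P(x)) + log₂(4)
           = log₂(4) - H(P)

H(P) = -Σ P(x) log₂(P(x)):
  -P(1)·log₂(P(1)) = -(0.4693)·log₂(0.4693) = 0.51220
  -P(2)·log₂(P(2)) = -(0.4338)·log₂(0.4338) = 0.52268
  -P(3)·log₂(P(3)) = -(0.0099)·log₂(0.0099) = 0.06592
  -P(4)·log₂(P(4)) = -(0.087)·log₂(0.087) = 0.30649
H(P) = 0.51220 + 0.52268 + 0.06592 + 0.30649 = 1.40729 bits

log₂(4) = 2.00000 bits

D_KL(P||U) = 2.00000 - 1.40729 = 0.59271 ≈ 0.5927 bits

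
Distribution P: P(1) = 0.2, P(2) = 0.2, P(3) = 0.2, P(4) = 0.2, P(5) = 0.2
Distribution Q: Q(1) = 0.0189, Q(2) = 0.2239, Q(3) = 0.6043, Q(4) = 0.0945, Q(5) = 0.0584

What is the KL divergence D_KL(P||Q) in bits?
0.9006 bits

D_KL(P||Q) = Σ P(x) log₂(P(x)/Q(x))

Computing term by term:
  P(1)·log₂(P(1)/Q(1)) = 0.2·log₂(0.2/0.0189) = 0.68071
  P(2)·log₂(P(2)/Q(2)) = 0.2·log₂(0.2/0.2239) = -0.03257
  P(3)·log₂(P(3)/Q(3)) = 0.2·log₂(0.2/0.6043) = -0.31905
  P(4)·log₂(P(4)/Q(4)) = 0.2·log₂(0.2/0.0945) = 0.21632
  P(5)·log₂(P(5)/Q(5)) = 0.2·log₂(0.2/0.0584) = 0.35519

D_KL(P||Q) = 0.68071 - 0.03257 - 0.31905 + 0.21632 + 0.35519 = 0.90060 ≈ 0.9006 bits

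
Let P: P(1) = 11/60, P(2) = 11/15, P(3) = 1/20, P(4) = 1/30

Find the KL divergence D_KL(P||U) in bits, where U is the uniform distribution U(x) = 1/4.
0.8435 bits

U(i) = 1/4 for all i

D_KL(P||U) = Σ P(x) log₂(P(x) / (1/4))
           = Σ P(x) log₂(P(x)) + log₂(4)
           = log₂(4) - H(P)

H(P) = -Σ P(x) log₂(P(x)):
  -P(1)·log₂(P(1)) = -(11/60)·log₂(11/60) = 0.44870
  -P(2)·log₂(P(2)) = -(11/15)·log₂(11/15) = 0.32814
  -P(3)·log₂(P(3)) = -(1/20)·log₂(1/20) = 0.21610
  -P(4)·log₂(P(4)) = -(1/30)·log₂(1/30) = 0.16356
H(P) = 0.44870 + 0.32814 + 0.21610 + 0.16356 = 1.15650 bits

log₂(4) = 2.00000 bits

D_KL(P||U) = 2.00000 - 1.15650 = 0.84350 ≈ 0.8435 bits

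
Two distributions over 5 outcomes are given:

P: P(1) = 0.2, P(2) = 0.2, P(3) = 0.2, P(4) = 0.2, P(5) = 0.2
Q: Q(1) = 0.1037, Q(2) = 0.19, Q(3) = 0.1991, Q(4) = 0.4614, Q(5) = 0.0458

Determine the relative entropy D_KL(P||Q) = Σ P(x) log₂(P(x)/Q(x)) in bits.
0.3897 bits

D_KL(P||Q) = Σ P(x) log₂(P(x)/Q(x))

Computing term by term:
  P(1)·log₂(P(1)/Q(1)) = 0.2·log₂(0.2/0.1037) = 0.18952
  P(2)·log₂(P(2)/Q(2)) = 0.2·log₂(0.2/0.19) = 0.01480
  P(3)·log₂(P(3)/Q(3)) = 0.2·log₂(0.2/0.1991) = 0.00130
  P(4)·log₂(P(4)/Q(4)) = 0.2·log₂(0.2/0.4614) = -0.24120
  P(5)·log₂(P(5)/Q(5)) = 0.2·log₂(0.2/0.0458) = 0.42532

D_KL(P||Q) = 0.18952 + 0.01480 + 0.00130 - 0.24120 + 0.42532 = 0.38974 ≈ 0.3897 bits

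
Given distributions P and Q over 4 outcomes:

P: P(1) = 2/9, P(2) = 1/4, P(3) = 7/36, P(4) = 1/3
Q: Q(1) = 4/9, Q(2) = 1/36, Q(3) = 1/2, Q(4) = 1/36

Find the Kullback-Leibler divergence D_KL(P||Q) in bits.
1.5003 bits

D_KL(P||Q) = Σ P(x) log₂(P(x)/Q(x))

Computing term by term:
  P(1)·log₂(P(1)/Q(1)) = (2/9)·log₂((2/9)/(4/9)) = -0.22222
  P(2)·log₂(P(2)/Q(2)) = (1/4)·log₂((1/4)/(1/36)) = 0.79248
  P(3)·log₂(P(3)/Q(3)) = (7/36)·log₂((7/36)/(1/2)) = -0.26494
  P(4)·log₂(P(4)/Q(4)) = (1/3)·log₂((1/3)/(1/36)) = 1.19499

D_KL(P||Q) = -0.22222 + 0.79248 - 0.26494 + 1.19499 = 1.50031 ≈ 1.5003 bits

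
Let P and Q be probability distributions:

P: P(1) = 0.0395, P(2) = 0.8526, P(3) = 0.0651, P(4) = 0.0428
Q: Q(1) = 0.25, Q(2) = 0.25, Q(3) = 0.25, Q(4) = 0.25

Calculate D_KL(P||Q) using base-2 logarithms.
1.1686 bits

D_KL(P||Q) = Σ P(x) log₂(P(x)/Q(x))

Computing term by term:
  P(1)·log₂(P(1)/Q(1)) = 0.0395·log₂(0.0395/0.25) = -0.10515
  P(2)·log₂(P(2)/Q(2)) = 0.8526·log₂(0.8526/0.25) = 1.50905
  P(3)·log₂(P(3)/Q(3)) = 0.0651·log₂(0.0651/0.25) = -0.12637
  P(4)·log₂(P(4)/Q(4)) = 0.0428·log₂(0.0428/0.25) = -0.10898

D_KL(P||Q) = -0.10515 + 1.50905 - 0.12637 - 0.10898 = 1.16855 ≈ 1.1686 bits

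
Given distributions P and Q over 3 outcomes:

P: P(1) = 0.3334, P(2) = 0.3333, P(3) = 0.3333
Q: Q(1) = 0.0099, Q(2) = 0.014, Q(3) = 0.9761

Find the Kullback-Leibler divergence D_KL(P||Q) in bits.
2.6992 bits

D_KL(P||Q) = Σ P(x) log₂(P(x)/Q(x))

Computing term by term:
  P(1)·log₂(P(1)/Q(1)) = 0.3334·log₂(0.3334/0.0099) = 1.69157
  P(2)·log₂(P(2)/Q(2)) = 0.3333·log₂(0.3333/0.014) = 1.52429
  P(3)·log₂(P(3)/Q(3)) = 0.3333·log₂(0.3333/0.9761) = -0.51668

D_KL(P||Q) = 1.69157 + 1.52429 - 0.51668 = 2.69918 ≈ 2.6992 bits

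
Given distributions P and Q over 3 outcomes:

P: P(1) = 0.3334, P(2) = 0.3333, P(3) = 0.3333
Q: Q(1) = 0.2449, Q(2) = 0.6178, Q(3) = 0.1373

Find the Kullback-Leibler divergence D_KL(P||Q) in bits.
0.2781 bits

D_KL(P||Q) = Σ P(x) log₂(P(x)/Q(x))

Computing term by term:
  P(1)·log₂(P(1)/Q(1)) = 0.3334·log₂(0.3334/0.2449) = 0.14838
  P(2)·log₂(P(2)/Q(2)) = 0.3333·log₂(0.3333/0.6178) = -0.29674
  P(3)·log₂(P(3)/Q(3)) = 0.3333·log₂(0.3333/0.1373) = 0.42645

D_KL(P||Q) = 0.14838 - 0.29674 + 0.42645 = 0.27809 ≈ 0.2781 bits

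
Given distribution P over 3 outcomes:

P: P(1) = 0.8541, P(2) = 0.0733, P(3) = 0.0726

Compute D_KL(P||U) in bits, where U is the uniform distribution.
0.8396 bits

U(i) = 1/3 for all i

D_KL(P||U) = Σ P(x) log₂(P(x) / (1/3))
           = Σ P(x) log₂(P(x)) + log₂(3)
           = log₂(3) - H(P)

H(P) = -Σ P(x) log₂(P(x)):
  -P(1)·log₂(P(1)) = -(0.8541)·log₂(0.8541) = 0.19433
  -P(2)·log₂(P(2)) = -(0.0733)·log₂(0.0733) = 0.27634
  -P(3)·log₂(P(3)) = -(0.0726)·log₂(0.0726) = 0.27471
H(P) = 0.19433 + 0.27634 + 0.27471 = 0.74538 bits

log₂(3) = 1.58496 bits

D_KL(P||U) = 1.58496 - 0.74538 = 0.83958 ≈ 0.8396 bits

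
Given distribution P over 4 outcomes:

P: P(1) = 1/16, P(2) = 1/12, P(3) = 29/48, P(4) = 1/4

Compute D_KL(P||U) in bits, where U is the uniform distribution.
0.5120 bits

U(i) = 1/4 for all i

D_KL(P||U) = Σ P(x) log₂(P(x) / (1/4))
           = Σ P(x) log₂(P(x)) + log₂(4)
           = log₂(4) - H(P)

H(P) = -Σ P(x) log₂(P(x)):
  -P(1)·log₂(P(1)) = -(1/16)·log₂(1/16) = 0.25000
  -P(2)·log₂(P(2)) = -(1/12)·log₂(1/12) = 0.29875
  -P(3)·log₂(P(3)) = -(29/48)·log₂(29/48) = 0.43922
  -P(4)·log₂(P(4)) = -(1/4)·log₂(1/4) = 0.50000
H(P) = 0.25000 + 0.29875 + 0.43922 + 0.50000 = 1.48797 bits

log₂(4) = 2.00000 bits

D_KL(P||U) = 2.00000 - 1.48797 = 0.51203 ≈ 0.5120 bits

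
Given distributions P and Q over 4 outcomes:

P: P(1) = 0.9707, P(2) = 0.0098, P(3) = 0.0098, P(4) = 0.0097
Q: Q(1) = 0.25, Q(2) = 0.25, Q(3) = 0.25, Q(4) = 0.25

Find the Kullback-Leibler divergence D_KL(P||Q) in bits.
1.7627 bits

D_KL(P||Q) = Σ P(x) log₂(P(x)/Q(x))

Computing term by term:
  P(1)·log₂(P(1)/Q(1)) = 0.9707·log₂(0.9707/0.25) = 1.89975
  P(2)·log₂(P(2)/Q(2)) = 0.0098·log₂(0.0098/0.25) = -0.04580
  P(3)·log₂(P(3)/Q(3)) = 0.0098·log₂(0.0098/0.25) = -0.04580
  P(4)·log₂(P(4)/Q(4)) = 0.0097·log₂(0.0097/0.25) = -0.04547

D_KL(P||Q) = 1.89975 - 0.04580 - 0.04580 - 0.04547 = 1.76268 ≈ 1.7627 bits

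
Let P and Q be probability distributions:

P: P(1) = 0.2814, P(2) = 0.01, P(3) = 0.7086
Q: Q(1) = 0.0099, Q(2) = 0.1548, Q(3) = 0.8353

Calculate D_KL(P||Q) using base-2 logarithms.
1.1512 bits

D_KL(P||Q) = Σ P(x) log₂(P(x)/Q(x))

Computing term by term:
  P(1)·log₂(P(1)/Q(1)) = 0.2814·log₂(0.2814/0.0099) = 1.35889
  P(2)·log₂(P(2)/Q(2)) = 0.01·log₂(0.01/0.1548) = -0.03952
  P(3)·log₂(P(3)/Q(3)) = 0.7086·log₂(0.7086/0.8353) = -0.16817

D_KL(P||Q) = 1.35889 - 0.03952 - 0.16817 = 1.15120 ≈ 1.1512 bits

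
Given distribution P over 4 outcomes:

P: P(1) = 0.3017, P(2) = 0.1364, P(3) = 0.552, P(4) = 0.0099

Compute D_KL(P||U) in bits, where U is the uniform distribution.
0.5473 bits

U(i) = 1/4 for all i

D_KL(P||U) = Σ P(x) log₂(P(x) / (1/4))
           = Σ P(x) log₂(P(x)) + log₂(4)
           = log₂(4) - H(P)

H(P) = -Σ P(x) log₂(P(x)):
  -P(1)·log₂(P(1)) = -(0.3017)·log₂(0.3017) = 0.52158
  -P(2)·log₂(P(2)) = -(0.1364)·log₂(0.1364) = 0.39203
  -P(3)·log₂(P(3)) = -(0.552)·log₂(0.552) = 0.47321
  -P(4)·log₂(P(4)) = -(0.0099)·log₂(0.0099) = 0.06592
H(P) = 0.52158 + 0.39203 + 0.47321 + 0.06592 = 1.45274 bits

log₂(4) = 2.00000 bits

D_KL(P||U) = 2.00000 - 1.45274 = 0.54726 ≈ 0.5473 bits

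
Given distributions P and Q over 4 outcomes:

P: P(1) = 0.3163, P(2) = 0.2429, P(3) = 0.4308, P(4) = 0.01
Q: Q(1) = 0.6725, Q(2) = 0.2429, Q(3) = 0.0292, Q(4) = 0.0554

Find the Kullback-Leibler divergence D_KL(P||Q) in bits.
1.3039 bits

D_KL(P||Q) = Σ P(x) log₂(P(x)/Q(x))

Computing term by term:
  P(1)·log₂(P(1)/Q(1)) = 0.3163·log₂(0.3163/0.6725) = -0.34421
  P(2)·log₂(P(2)/Q(2)) = 0.2429·log₂(0.2429/0.2429) = 0.00000
  P(3)·log₂(P(3)/Q(3)) = 0.4308·log₂(0.4308/0.0292) = 1.67279
  P(4)·log₂(P(4)/Q(4)) = 0.01·log₂(0.01/0.0554) = -0.02470

D_KL(P||Q) = -0.34421 + 0.00000 + 1.67279 - 0.02470 = 1.30388 ≈ 1.3039 bits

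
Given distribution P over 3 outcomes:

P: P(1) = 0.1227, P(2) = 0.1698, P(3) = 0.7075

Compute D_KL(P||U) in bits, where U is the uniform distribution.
0.4260 bits

U(i) = 1/3 for all i

D_KL(P||U) = Σ P(x) log₂(P(x) / (1/3))
           = Σ P(x) log₂(P(x)) + log₂(3)
           = log₂(3) - H(P)

H(P) = -Σ P(x) log₂(P(x)):
  -P(1)·log₂(P(1)) = -(0.1227)·log₂(0.1227) = 0.37139
  -P(2)·log₂(P(2)) = -(0.1698)·log₂(0.1698) = 0.43436
  -P(3)·log₂(P(3)) = -(0.7075)·log₂(0.7075) = 0.35318
H(P) = 0.37139 + 0.43436 + 0.35318 = 1.15893 bits

log₂(3) = 1.58496 bits

D_KL(P||U) = 1.58496 - 1.15893 = 0.42603 ≈ 0.4260 bits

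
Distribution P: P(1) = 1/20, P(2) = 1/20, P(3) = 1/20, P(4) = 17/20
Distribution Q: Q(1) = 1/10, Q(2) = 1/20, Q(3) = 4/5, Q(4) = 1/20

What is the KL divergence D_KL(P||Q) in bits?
3.2243 bits

D_KL(P||Q) = Σ P(x) log₂(P(x)/Q(x))

Computing term by term:
  P(1)·log₂(P(1)/Q(1)) = (1/20)·log₂((1/20)/(1/10)) = -0.05000
  P(2)·log₂(P(2)/Q(2)) = (1/20)·log₂((1/20)/(1/20)) = 0.00000
  P(3)·log₂(P(3)/Q(3)) = (1/20)·log₂((1/20)/(4/5)) = -0.20000
  P(4)·log₂(P(4)/Q(4)) = (17/20)·log₂((17/20)/(1/20)) = 3.47434

D_KL(P||Q) = -0.05000 + 0.00000 - 0.20000 + 3.47434 = 3.22434 ≈ 3.2243 bits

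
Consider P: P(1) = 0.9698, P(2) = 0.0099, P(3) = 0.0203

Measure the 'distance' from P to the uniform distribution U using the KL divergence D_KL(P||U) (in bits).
1.3620 bits

U(i) = 1/3 for all i

D_KL(P||U) = Σ P(x) log₂(P(x) / (1/3))
           = Σ P(x) log₂(P(x)) + log₂(3)
           = log₂(3) - H(P)

H(P) = -Σ P(x) log₂(P(x)):
  -P(1)·log₂(P(1)) = -(0.9698)·log₂(0.9698) = 0.04290
  -P(2)·log₂(P(2)) = -(0.0099)·log₂(0.0099) = 0.06592
  -P(3)·log₂(P(3)) = -(0.0203)·log₂(0.0203) = 0.11413
H(P) = 0.04290 + 0.06592 + 0.11413 = 0.22295 bits

log₂(3) = 1.58496 bits

D_KL(P||U) = 1.58496 - 0.22295 = 1.36201 ≈ 1.3620 bits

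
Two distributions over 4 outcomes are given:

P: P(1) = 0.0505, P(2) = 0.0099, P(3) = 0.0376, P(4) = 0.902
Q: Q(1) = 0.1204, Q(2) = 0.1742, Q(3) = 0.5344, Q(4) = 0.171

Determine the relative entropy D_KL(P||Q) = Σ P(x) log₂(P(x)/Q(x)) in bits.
1.9158 bits

D_KL(P||Q) = Σ P(x) log₂(P(x)/Q(x))

Computing term by term:
  P(1)·log₂(P(1)/Q(1)) = 0.0505·log₂(0.0505/0.1204) = -0.06330
  P(2)·log₂(P(2)/Q(2)) = 0.0099·log₂(0.0099/0.1742) = -0.04096
  P(3)·log₂(P(3)/Q(3)) = 0.0376·log₂(0.0376/0.5344) = -0.14397
  P(4)·log₂(P(4)/Q(4)) = 0.902·log₂(0.902/0.171) = 2.16402

D_KL(P||Q) = -0.06330 - 0.04096 - 0.14397 + 2.16402 = 1.91579 ≈ 1.9158 bits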